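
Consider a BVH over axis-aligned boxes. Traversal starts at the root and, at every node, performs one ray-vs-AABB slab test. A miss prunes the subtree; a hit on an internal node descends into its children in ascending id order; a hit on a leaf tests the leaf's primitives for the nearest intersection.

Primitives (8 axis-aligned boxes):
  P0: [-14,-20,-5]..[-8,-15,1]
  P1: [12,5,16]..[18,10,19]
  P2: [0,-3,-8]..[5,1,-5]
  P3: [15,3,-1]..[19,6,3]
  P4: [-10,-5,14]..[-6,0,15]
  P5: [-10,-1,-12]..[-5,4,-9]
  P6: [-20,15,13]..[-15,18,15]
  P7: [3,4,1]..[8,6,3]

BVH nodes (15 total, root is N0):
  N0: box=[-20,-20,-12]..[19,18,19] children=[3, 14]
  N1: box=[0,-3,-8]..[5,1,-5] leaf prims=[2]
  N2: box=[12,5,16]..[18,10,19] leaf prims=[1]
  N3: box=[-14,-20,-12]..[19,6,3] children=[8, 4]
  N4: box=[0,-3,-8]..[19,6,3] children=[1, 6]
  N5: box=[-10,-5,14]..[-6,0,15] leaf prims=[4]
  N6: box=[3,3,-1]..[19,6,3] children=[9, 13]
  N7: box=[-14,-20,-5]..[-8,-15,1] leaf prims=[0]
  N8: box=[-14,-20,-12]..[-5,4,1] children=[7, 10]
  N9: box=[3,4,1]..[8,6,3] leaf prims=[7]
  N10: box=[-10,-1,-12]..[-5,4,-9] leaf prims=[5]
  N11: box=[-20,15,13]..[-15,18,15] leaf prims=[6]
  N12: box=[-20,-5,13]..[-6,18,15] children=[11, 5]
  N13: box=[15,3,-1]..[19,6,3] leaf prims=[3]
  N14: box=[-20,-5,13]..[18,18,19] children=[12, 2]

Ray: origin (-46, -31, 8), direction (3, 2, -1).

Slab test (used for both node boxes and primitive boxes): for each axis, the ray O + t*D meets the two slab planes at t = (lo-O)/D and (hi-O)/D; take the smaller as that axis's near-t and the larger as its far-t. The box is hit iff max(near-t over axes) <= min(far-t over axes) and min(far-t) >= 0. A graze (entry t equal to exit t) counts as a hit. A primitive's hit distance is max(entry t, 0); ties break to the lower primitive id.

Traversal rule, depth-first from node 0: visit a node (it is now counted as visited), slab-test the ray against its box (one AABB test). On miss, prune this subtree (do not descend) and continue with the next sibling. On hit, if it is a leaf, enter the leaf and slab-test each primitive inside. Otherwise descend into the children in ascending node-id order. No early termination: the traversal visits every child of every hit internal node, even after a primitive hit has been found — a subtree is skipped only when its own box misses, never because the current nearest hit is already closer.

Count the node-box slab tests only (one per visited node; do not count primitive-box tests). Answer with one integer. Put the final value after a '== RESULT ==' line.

Trace the traversal:
N0 x:[26/3,65/3] y:[11/2,49/2] z:[-11,20] -> hit [26/3,20], descend [3, 14]
  N3 x:[32/3,65/3] y:[11/2,37/2] z:[5,20] -> hit [32/3,37/2], descend [4, 8]
    N4 x:[46/3,65/3] y:[14,37/2] z:[5,16] -> hit [46/3,16], descend [1, 6]
      N1 x:[46/3,17] y:[14,16] z:[13,16] -> hit [46/3,16] leaf, test {P2@t=46/3}
      N6 x:[49/3,65/3] y:[17,37/2] z:[5,9] -> miss, prune
    N8 x:[32/3,41/3] y:[11/2,35/2] z:[7,20] -> hit [32/3,41/3], descend [7, 10]
      N7 x:[32/3,38/3] y:[11/2,8] z:[7,13] -> miss, prune
      N10 x:[12,41/3] y:[15,35/2] z:[17,20] -> miss, prune
  N14 x:[26/3,64/3] y:[13,49/2] z:[-11,-5] -> miss, prune

Summary -> nodes [0, 3, 4, 1, 6, 8, 7, 10, 14]; box-tests=9; leaf-entries=1; first=P2

== RESULT ==
9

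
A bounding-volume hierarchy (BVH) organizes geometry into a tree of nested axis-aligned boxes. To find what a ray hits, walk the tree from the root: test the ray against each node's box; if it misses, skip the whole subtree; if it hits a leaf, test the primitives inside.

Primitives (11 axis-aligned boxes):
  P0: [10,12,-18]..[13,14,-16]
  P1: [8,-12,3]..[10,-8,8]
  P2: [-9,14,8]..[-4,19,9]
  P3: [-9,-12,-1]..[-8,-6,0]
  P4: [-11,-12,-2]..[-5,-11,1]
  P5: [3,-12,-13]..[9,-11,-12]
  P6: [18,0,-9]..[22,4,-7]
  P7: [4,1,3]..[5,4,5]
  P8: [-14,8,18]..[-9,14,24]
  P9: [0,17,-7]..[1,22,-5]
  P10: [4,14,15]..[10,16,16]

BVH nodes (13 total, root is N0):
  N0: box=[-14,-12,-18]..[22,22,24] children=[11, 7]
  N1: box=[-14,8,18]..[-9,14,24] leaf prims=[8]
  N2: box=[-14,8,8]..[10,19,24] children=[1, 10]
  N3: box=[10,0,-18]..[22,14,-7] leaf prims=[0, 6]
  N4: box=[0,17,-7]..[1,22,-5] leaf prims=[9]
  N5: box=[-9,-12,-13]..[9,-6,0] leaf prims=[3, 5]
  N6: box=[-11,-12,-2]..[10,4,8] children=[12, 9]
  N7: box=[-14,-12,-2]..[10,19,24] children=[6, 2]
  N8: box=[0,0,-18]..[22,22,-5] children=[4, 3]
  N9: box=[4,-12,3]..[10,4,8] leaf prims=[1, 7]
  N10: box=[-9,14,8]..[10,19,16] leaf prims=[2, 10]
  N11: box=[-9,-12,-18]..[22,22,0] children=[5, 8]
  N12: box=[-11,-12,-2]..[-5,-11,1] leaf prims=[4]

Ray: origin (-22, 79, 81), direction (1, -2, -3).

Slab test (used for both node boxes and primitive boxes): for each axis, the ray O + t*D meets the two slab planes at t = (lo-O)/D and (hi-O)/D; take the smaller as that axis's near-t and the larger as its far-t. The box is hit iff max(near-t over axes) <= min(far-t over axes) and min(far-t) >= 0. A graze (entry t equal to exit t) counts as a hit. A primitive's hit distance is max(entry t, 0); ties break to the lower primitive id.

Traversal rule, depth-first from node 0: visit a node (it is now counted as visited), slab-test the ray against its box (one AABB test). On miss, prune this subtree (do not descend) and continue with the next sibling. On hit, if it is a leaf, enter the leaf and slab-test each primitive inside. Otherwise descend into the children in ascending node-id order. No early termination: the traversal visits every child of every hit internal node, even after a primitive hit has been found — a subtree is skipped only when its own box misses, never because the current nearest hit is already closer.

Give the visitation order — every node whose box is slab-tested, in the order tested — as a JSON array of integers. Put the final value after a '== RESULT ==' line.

Traverse from the root:
N0 x:[8,44] y:[57/2,91/2] z:[19,33] -> hit [57/2,33], descend [7, 11]
  N7 x:[8,32] y:[30,91/2] z:[19,83/3] -> miss, prune
  N11 x:[13,44] y:[57/2,91/2] z:[27,33] -> hit [57/2,33], descend [5, 8]
    N5 x:[13,31] y:[85/2,91/2] z:[27,94/3] -> miss, prune
    N8 x:[22,44] y:[57/2,79/2] z:[86/3,33] -> hit [86/3,33], descend [3, 4]
      N3 x:[32,44] y:[65/2,79/2] z:[88/3,33] -> hit [65/2,33] leaf, test {P0@t=65/2, P6(miss)}
      N4 x:[22,23] y:[57/2,31] z:[86/3,88/3] -> miss, prune

Visited [0, 7, 11, 5, 8, 3, 4]. Tests: 7 box, 1 leaf. Nearest: P0.

== RESULT ==
[0, 7, 11, 5, 8, 3, 4]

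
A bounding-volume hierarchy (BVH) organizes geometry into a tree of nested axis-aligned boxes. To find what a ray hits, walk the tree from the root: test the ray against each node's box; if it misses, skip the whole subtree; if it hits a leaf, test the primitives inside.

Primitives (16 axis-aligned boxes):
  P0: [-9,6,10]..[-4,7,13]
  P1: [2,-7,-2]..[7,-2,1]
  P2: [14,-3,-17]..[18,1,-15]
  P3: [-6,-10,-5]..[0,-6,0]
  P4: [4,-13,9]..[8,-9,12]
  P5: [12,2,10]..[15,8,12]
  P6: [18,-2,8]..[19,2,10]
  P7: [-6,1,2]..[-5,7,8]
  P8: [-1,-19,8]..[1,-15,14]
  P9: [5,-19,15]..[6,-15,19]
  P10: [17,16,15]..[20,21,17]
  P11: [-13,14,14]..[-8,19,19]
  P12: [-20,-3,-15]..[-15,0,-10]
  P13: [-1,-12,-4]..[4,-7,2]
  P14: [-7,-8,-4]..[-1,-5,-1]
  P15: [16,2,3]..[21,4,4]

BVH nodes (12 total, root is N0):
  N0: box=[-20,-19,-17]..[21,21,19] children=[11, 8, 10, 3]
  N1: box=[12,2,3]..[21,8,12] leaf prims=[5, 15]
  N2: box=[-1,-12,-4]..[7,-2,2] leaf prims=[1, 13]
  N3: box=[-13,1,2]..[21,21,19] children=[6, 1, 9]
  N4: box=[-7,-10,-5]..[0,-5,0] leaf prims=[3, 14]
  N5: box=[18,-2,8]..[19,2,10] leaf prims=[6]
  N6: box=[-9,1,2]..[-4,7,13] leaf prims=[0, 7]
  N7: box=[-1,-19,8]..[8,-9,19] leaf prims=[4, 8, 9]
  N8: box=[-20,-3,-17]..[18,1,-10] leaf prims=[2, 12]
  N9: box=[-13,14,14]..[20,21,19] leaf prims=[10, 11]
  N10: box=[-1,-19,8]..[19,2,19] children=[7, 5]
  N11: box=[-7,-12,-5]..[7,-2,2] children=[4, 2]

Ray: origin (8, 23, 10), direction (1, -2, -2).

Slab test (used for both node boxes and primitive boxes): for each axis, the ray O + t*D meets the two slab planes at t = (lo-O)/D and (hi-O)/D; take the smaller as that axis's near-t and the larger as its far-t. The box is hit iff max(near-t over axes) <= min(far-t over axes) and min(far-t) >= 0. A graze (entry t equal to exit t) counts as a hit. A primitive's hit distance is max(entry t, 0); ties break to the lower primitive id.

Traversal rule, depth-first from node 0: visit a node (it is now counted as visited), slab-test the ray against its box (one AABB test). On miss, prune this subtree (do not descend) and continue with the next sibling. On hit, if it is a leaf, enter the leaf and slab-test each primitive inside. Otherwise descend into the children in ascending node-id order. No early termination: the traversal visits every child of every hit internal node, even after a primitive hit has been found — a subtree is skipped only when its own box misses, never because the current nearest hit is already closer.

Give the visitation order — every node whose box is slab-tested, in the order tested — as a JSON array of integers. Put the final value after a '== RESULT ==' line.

Walk:
N0 x:[-28,13] y:[1,21] z:[-9/2,27/2] -> hit [1,13], descend [3, 8, 10, 11]
  N3 x:[-21,13] y:[1,11] z:[-9/2,4] -> hit [1,4], descend [1, 6, 9]
    N1 x:[4,13] y:[15/2,21/2] z:[-1,7/2] -> miss, prune
    N6 x:[-17,-12] y:[8,11] z:[-3/2,4] -> miss, prune
    N9 x:[-21,12] y:[1,9/2] z:[-9/2,-2] -> miss, prune
  N8 x:[-28,10] y:[11,13] z:[10,27/2] -> miss, prune
  N10 x:[-9,11] y:[21/2,21] z:[-9/2,1] -> miss, prune
  N11 x:[-15,-1] y:[25/2,35/2] z:[4,15/2] -> miss, prune

order=[0, 3, 1, 6, 9, 8, 10, 11]  |boxes|=8  |leaves|=0  hit=miss

== RESULT ==
[0, 3, 1, 6, 9, 8, 10, 11]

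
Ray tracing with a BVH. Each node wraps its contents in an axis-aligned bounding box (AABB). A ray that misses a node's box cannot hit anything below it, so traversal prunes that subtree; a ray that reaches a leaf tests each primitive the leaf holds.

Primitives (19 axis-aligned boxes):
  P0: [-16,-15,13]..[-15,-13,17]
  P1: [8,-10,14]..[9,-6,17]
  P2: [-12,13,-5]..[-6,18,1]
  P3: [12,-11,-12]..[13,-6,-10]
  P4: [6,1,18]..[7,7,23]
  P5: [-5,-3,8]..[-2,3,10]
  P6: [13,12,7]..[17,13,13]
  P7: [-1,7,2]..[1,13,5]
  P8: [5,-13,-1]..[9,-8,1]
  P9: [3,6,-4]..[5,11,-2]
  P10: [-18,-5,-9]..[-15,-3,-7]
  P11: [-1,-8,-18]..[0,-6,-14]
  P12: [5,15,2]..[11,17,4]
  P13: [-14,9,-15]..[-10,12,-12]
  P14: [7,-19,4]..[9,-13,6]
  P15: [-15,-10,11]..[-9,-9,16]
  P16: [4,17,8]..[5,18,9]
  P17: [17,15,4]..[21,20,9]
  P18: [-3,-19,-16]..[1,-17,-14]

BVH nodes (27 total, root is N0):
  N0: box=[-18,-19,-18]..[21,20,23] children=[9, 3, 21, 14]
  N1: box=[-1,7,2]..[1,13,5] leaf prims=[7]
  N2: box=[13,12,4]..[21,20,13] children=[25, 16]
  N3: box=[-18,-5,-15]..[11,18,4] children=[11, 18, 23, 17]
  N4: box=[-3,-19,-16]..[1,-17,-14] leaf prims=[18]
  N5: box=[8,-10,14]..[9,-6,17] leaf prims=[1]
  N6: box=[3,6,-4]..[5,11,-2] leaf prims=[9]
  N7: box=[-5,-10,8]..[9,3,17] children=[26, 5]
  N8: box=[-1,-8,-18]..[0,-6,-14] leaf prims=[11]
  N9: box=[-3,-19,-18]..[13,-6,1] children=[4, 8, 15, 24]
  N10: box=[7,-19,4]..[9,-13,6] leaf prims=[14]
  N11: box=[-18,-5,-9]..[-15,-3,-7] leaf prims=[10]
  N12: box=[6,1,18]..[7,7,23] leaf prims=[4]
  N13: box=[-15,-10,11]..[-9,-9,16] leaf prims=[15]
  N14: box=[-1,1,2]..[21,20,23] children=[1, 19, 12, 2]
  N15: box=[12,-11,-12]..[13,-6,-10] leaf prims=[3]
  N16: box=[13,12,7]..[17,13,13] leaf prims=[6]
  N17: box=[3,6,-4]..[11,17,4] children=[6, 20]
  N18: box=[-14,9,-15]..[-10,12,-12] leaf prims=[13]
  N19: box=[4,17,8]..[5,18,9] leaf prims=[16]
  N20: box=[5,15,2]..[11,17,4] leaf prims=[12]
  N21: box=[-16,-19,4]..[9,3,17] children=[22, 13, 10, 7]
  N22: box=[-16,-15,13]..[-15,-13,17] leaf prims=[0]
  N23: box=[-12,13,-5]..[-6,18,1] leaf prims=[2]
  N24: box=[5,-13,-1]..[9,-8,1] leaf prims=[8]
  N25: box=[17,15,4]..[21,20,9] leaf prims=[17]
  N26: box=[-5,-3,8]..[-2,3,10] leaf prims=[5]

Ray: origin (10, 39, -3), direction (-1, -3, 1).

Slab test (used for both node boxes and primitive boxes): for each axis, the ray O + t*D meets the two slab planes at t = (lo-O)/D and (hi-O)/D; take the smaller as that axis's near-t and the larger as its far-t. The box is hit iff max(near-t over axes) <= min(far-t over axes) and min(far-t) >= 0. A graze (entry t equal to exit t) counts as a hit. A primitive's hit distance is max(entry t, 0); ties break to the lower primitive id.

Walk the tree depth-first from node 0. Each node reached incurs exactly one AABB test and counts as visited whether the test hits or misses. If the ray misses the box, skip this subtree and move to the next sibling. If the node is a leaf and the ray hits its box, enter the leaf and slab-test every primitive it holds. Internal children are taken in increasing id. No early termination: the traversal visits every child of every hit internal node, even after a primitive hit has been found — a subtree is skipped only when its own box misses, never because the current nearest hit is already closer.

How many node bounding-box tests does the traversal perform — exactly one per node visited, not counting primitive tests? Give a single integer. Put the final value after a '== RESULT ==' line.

Traverse from the root:
N0 x:[-11,28] y:[19/3,58/3] z:[-15,26] -> hit [19/3,58/3], descend [3, 9, 14, 21]
  N3 x:[-1,28] y:[7,44/3] z:[-12,7] -> hit [7,7], descend [11, 17, 18, 23]
    N11 x:[25,28] y:[14,44/3] z:[-6,-4] -> miss, prune
    N17 x:[-1,7] y:[22/3,11] z:[-1,7] -> miss, prune
    N18 x:[20,24] y:[9,10] z:[-12,-9] -> miss, prune
    N23 x:[16,22] y:[7,26/3] z:[-2,4] -> miss, prune
  N9 x:[-3,13] y:[15,58/3] z:[-15,4] -> miss, prune
  N14 x:[-11,11] y:[19/3,38/3] z:[5,26] -> hit [19/3,11], descend [1, 2, 12, 19]
    N1 x:[9,11] y:[26/3,32/3] z:[5,8] -> miss, prune
    N2 x:[-11,-3] y:[19/3,9] z:[7,16] -> miss, prune
    N12 x:[3,4] y:[32/3,38/3] z:[21,26] -> miss, prune
    N19 x:[5,6] y:[7,22/3] z:[11,12] -> miss, prune
  N21 x:[1,26] y:[12,58/3] z:[7,20] -> hit [12,58/3], descend [7, 10, 13, 22]
    N7 x:[1,15] y:[12,49/3] z:[11,20] -> hit [12,15], descend [5, 26]
      N5 x:[1,2] y:[15,49/3] z:[17,20] -> miss, prune
      N26 x:[12,15] y:[12,14] z:[11,13] -> hit [12,13] leaf, test {P5@t=12}
    N10 x:[1,3] y:[52/3,58/3] z:[7,9] -> miss, prune
    N13 x:[19,25] y:[16,49/3] z:[14,19] -> miss, prune
    N22 x:[25,26] y:[52/3,18] z:[16,20] -> miss, prune

Summary -> nodes [0, 3, 11, 17, 18, 23, 9, 14, 1, 2, 12, 19, 21, 7, 5, 26, 10, 13, 22]; box-tests=19; leaf-entries=1; first=P5

== RESULT ==
19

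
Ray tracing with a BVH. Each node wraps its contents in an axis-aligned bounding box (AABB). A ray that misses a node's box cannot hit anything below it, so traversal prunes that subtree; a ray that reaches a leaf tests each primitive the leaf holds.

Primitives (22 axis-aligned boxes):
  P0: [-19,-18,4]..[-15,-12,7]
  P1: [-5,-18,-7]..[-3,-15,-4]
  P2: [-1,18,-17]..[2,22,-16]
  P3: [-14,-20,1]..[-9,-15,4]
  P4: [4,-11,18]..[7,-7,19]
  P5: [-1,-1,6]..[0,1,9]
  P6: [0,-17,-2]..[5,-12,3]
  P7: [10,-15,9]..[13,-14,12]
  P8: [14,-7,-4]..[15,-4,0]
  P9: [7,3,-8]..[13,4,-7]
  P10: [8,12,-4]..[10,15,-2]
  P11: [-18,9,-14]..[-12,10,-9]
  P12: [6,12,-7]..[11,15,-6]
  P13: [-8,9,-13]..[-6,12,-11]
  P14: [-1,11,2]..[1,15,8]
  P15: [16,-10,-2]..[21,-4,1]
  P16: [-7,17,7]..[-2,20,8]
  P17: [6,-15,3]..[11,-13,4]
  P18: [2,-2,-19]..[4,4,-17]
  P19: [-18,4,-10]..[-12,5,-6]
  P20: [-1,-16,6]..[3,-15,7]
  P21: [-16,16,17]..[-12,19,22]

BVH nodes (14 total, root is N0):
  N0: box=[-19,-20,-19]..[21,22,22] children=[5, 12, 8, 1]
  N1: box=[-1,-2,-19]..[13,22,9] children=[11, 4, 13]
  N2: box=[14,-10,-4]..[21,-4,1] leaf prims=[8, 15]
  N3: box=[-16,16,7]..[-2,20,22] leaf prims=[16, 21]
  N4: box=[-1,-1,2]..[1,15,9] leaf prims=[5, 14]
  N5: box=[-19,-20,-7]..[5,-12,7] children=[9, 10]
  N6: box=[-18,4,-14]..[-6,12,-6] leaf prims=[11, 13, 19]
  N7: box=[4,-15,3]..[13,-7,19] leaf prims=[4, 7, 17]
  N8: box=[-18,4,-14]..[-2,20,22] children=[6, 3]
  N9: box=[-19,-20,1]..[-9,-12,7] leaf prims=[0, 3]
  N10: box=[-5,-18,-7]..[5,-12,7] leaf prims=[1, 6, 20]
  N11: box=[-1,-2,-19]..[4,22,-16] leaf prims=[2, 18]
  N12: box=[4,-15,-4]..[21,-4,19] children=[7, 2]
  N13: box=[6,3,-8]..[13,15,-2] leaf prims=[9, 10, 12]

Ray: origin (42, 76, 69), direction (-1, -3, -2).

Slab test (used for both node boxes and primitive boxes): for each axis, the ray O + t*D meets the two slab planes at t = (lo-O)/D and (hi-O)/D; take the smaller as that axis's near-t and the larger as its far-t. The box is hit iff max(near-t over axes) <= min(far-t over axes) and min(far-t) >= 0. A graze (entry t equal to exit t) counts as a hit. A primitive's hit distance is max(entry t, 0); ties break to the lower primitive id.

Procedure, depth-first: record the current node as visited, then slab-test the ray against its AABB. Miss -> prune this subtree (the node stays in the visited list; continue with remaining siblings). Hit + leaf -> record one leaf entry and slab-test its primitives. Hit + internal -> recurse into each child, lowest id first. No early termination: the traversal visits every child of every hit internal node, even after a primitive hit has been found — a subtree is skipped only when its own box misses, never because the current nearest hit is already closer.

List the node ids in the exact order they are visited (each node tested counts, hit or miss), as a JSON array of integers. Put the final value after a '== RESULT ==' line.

Trace the traversal:
N0 x:[21,61] y:[18,32] z:[47/2,44] -> hit [47/2,32], descend [1, 5, 8, 12]
  N1 x:[29,43] y:[18,26] z:[30,44] -> miss, prune
  N5 x:[37,61] y:[88/3,32] z:[31,38] -> miss, prune
  N8 x:[44,60] y:[56/3,24] z:[47/2,83/2] -> miss, prune
  N12 x:[21,38] y:[80/3,91/3] z:[25,73/2] -> hit [80/3,91/3], descend [2, 7]
    N2 x:[21,28] y:[80/3,86/3] z:[34,73/2] -> miss, prune
    N7 x:[29,38] y:[83/3,91/3] z:[25,33] -> hit [29,91/3] leaf, test {P4(miss), P7@t=30, P17(miss)}

order=[0, 1, 5, 8, 12, 2, 7]  |boxes|=7  |leaves|=1  hit=P7

== RESULT ==
[0, 1, 5, 8, 12, 2, 7]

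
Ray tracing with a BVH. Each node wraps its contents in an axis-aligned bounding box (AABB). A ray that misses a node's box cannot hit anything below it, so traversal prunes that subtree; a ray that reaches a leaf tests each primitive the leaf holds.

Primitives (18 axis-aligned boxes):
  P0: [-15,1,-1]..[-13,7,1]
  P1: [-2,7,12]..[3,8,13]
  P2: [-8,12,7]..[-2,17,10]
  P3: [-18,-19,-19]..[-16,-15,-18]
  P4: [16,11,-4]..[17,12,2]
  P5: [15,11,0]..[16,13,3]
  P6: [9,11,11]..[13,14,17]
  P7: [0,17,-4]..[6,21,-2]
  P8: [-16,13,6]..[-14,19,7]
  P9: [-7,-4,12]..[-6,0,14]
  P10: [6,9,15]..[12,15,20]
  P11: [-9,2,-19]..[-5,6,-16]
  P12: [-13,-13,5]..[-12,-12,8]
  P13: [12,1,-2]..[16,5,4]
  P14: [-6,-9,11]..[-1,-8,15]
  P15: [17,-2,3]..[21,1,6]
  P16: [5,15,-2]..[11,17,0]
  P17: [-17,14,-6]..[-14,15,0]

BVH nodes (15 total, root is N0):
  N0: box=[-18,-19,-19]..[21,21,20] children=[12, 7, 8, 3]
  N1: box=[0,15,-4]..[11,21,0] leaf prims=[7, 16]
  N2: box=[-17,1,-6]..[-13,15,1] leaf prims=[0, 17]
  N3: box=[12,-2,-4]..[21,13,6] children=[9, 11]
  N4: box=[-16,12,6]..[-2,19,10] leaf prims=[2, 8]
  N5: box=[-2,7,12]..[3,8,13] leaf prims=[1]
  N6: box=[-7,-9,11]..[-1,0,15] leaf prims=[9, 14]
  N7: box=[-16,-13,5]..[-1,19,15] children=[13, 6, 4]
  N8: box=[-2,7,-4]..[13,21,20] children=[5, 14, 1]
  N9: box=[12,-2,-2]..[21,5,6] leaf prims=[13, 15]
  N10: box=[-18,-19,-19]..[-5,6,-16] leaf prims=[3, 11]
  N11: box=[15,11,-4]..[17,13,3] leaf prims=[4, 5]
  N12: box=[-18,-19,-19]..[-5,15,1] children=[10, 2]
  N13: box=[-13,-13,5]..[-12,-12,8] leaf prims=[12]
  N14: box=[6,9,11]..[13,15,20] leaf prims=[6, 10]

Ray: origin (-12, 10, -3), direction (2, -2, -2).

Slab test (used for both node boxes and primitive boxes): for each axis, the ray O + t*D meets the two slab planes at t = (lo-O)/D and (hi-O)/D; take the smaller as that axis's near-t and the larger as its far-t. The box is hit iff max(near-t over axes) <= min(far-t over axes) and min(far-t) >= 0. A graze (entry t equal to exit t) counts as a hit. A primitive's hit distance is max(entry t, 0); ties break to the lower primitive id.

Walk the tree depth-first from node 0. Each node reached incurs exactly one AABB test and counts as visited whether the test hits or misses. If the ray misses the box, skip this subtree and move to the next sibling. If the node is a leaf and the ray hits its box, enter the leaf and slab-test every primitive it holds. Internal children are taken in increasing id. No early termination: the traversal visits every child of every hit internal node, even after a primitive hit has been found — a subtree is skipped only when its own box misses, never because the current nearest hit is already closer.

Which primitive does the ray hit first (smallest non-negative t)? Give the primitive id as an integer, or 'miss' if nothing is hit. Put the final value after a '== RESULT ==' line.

Trace the traversal:
N0 x:[-3,33/2] y:[-11/2,29/2] z:[-23/2,8] -> hit [-3,8], descend [3, 7, 8, 12]
  N3 x:[12,33/2] y:[-3/2,6] z:[-9/2,1/2] -> miss, prune
  N7 x:[-2,11/2] y:[-9/2,23/2] z:[-9,-4] -> miss, prune
  N8 x:[5,25/2] y:[-11/2,3/2] z:[-23/2,1/2] -> miss, prune
  N12 x:[-3,7/2] y:[-5/2,29/2] z:[-2,8] -> hit [-2,7/2], descend [2, 10]
    N2 x:[-5/2,-1/2] y:[-5/2,9/2] z:[-2,3/2] -> miss, prune
    N10 x:[-3,7/2] y:[2,29/2] z:[13/2,8] -> miss, prune

Summary -> nodes [0, 3, 7, 8, 12, 2, 10]; box-tests=7; leaf-entries=0; first=miss

== RESULT ==
miss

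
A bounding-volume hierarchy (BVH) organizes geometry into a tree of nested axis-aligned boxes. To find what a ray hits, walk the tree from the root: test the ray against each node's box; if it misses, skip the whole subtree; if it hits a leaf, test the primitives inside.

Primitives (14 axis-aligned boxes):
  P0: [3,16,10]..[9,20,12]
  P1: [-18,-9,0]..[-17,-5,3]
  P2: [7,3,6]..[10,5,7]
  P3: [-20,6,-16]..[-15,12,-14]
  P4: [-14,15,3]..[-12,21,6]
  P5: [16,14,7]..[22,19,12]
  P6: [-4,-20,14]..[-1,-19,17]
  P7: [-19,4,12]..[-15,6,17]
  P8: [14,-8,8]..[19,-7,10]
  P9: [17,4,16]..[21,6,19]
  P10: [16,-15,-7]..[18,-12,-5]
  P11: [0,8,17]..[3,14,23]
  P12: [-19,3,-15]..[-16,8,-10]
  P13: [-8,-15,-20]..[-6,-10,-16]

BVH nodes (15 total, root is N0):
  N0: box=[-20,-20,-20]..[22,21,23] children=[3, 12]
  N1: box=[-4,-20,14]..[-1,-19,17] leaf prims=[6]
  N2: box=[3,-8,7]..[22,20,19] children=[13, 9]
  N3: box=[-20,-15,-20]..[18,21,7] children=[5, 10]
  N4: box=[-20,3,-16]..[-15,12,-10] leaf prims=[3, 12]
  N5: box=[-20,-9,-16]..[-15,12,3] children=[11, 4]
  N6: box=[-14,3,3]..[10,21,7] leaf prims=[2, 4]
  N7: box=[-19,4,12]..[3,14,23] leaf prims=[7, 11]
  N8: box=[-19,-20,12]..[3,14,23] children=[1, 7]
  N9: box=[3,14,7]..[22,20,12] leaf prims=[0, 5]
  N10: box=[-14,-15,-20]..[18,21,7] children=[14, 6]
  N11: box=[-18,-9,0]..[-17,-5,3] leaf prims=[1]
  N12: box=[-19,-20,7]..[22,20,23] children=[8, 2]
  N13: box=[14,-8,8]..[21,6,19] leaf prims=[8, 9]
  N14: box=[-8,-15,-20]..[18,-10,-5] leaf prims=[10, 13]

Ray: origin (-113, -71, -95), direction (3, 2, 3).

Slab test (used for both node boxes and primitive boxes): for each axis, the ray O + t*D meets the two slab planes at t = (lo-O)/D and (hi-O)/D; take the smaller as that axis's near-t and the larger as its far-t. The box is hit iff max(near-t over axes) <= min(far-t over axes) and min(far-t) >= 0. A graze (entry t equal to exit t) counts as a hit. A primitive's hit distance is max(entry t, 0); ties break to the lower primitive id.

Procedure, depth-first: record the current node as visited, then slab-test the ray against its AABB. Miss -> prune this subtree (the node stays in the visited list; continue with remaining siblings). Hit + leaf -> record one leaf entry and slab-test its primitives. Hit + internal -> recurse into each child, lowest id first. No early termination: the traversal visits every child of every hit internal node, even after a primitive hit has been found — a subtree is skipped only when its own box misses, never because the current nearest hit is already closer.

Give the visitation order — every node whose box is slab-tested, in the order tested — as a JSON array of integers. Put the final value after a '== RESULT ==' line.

Trace the traversal:
N0 x:[31,45] y:[51/2,46] z:[25,118/3] -> hit [31,118/3], descend [3, 12]
  N3 x:[31,131/3] y:[28,46] z:[25,34] -> hit [31,34], descend [5, 10]
    N5 x:[31,98/3] y:[31,83/2] z:[79/3,98/3] -> hit [31,98/3], descend [4, 11]
      N4 x:[31,98/3] y:[37,83/2] z:[79/3,85/3] -> miss, prune
      N11 x:[95/3,32] y:[31,33] z:[95/3,98/3] -> hit [95/3,32] leaf, test {P1@t=95/3}
    N10 x:[33,131/3] y:[28,46] z:[25,34] -> hit [33,34], descend [6, 14]
      N6 x:[33,41] y:[37,46] z:[98/3,34] -> miss, prune
      N14 x:[35,131/3] y:[28,61/2] z:[25,30] -> miss, prune
  N12 x:[94/3,45] y:[51/2,91/2] z:[34,118/3] -> hit [34,118/3], descend [2, 8]
    N2 x:[116/3,45] y:[63/2,91/2] z:[34,38] -> miss, prune
    N8 x:[94/3,116/3] y:[51/2,85/2] z:[107/3,118/3] -> hit [107/3,116/3], descend [1, 7]
      N1 x:[109/3,112/3] y:[51/2,26] z:[109/3,112/3] -> miss, prune
      N7 x:[94/3,116/3] y:[75/2,85/2] z:[107/3,118/3] -> hit [75/2,116/3] leaf, test {P7(miss), P11(miss)}

Visited [0, 3, 5, 4, 11, 10, 6, 14, 12, 2, 8, 1, 7]. Tests: 13 box, 2 leaf. Nearest: P1.

== RESULT ==
[0, 3, 5, 4, 11, 10, 6, 14, 12, 2, 8, 1, 7]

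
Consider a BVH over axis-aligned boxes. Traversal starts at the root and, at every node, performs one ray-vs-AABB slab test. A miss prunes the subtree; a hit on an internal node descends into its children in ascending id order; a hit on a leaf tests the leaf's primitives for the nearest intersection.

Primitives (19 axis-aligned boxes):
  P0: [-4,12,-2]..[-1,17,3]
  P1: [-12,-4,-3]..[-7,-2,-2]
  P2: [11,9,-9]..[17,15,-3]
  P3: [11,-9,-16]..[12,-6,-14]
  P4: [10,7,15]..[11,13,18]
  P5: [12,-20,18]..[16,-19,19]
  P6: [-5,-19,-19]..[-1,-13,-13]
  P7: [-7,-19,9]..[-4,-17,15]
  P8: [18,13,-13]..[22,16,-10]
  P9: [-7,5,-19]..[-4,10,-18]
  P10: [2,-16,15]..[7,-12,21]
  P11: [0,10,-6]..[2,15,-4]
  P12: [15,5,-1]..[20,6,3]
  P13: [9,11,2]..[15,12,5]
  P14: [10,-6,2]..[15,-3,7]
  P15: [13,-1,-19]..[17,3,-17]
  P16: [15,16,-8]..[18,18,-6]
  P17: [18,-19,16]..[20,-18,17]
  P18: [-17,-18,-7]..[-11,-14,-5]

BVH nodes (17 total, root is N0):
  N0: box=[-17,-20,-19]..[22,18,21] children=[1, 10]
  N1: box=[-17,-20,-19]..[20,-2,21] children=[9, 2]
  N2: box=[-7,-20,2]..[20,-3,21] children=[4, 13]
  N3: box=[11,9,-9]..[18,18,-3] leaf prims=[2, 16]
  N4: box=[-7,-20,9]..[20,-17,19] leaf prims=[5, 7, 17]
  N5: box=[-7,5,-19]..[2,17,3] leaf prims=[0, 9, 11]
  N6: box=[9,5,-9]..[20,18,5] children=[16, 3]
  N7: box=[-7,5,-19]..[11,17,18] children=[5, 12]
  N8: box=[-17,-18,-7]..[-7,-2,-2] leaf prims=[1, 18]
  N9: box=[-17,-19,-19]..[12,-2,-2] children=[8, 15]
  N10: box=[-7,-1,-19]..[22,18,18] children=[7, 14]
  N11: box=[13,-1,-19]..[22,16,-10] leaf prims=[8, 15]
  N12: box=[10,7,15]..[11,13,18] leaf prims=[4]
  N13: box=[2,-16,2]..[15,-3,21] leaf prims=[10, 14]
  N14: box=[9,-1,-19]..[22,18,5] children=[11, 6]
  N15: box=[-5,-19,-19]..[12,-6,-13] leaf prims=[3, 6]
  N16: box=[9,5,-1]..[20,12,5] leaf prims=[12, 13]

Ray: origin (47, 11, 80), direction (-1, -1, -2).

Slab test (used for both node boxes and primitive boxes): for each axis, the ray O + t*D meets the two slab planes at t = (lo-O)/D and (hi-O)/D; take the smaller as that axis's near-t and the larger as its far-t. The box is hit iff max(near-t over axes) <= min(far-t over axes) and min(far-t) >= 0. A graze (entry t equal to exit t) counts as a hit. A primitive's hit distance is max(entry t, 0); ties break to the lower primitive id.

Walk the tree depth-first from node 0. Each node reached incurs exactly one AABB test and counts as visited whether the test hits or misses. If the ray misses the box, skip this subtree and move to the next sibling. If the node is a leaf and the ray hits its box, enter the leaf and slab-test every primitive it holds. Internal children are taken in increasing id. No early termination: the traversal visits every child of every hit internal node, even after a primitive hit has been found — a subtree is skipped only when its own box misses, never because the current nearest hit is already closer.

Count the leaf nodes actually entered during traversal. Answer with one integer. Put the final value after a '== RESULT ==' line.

Walk:
N0 x:[25,64] y:[-7,31] z:[59/2,99/2] -> hit [59/2,31], descend [1, 10]
  N1 x:[27,64] y:[13,31] z:[59/2,99/2] -> hit [59/2,31], descend [2, 9]
    N2 x:[27,54] y:[14,31] z:[59/2,39] -> hit [59/2,31], descend [4, 13]
      N4 x:[27,54] y:[28,31] z:[61/2,71/2] -> hit [61/2,31] leaf, test {P5@t=31, P7(miss), P17(miss)}
      N13 x:[32,45] y:[14,27] z:[59/2,39] -> miss, prune
    N9 x:[35,64] y:[13,30] z:[41,99/2] -> miss, prune
  N10 x:[25,54] y:[-7,12] z:[31,99/2] -> miss, prune

Visited [0, 1, 2, 4, 13, 9, 10]. Tests: 7 box, 1 leaf. Nearest: P5.

== RESULT ==
1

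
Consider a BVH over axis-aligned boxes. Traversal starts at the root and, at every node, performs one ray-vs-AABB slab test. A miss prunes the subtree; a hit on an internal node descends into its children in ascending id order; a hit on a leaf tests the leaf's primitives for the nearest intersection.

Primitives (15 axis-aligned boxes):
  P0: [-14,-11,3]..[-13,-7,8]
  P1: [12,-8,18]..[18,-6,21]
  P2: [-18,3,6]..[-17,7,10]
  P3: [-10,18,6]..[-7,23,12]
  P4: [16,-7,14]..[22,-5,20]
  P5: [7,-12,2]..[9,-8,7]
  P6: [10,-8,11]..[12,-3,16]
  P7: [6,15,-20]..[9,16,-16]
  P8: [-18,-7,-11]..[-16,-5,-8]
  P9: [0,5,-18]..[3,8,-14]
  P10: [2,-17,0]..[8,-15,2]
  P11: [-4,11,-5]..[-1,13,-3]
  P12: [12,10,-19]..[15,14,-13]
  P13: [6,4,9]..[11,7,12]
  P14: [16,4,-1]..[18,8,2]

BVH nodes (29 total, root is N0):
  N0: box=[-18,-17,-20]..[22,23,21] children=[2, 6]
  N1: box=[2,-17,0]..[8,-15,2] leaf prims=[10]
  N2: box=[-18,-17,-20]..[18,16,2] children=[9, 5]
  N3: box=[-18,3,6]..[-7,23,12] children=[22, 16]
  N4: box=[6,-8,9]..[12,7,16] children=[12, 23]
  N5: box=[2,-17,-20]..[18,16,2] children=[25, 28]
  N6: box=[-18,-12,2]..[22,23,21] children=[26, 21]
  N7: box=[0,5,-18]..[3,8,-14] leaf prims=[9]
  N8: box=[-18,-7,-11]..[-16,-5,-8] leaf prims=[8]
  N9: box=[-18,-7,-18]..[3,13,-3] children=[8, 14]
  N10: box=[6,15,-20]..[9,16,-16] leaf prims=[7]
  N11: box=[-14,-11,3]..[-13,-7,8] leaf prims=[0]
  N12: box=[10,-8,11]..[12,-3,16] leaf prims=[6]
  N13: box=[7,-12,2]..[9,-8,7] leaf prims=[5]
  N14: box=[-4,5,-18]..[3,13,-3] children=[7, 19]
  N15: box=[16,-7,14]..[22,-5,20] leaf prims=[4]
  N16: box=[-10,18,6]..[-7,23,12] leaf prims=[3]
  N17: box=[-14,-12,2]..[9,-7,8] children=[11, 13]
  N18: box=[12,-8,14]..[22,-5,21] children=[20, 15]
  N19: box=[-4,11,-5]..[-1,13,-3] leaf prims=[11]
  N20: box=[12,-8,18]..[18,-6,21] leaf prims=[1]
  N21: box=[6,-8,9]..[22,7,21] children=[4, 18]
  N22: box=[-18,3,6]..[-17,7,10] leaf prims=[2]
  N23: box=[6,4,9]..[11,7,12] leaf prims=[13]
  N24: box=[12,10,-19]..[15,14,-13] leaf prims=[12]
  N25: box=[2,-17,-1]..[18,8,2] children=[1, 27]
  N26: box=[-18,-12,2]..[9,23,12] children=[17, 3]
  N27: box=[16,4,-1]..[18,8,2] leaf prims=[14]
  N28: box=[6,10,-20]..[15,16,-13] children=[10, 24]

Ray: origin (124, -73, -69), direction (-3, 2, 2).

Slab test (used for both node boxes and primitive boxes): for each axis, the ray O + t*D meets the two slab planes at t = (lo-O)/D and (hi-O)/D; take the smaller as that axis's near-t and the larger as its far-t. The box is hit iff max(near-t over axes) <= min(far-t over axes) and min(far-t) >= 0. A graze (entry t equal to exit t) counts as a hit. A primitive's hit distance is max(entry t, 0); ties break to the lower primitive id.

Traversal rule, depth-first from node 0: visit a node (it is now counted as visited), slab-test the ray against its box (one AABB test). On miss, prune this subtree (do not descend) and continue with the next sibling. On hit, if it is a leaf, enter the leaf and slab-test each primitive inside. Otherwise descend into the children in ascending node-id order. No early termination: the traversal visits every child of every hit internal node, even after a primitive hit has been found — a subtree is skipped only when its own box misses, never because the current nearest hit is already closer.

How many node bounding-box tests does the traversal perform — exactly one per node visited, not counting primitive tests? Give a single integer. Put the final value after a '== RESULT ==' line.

Trace the traversal:
N0 x:[34,142/3] y:[28,48] z:[49/2,45] -> hit [34,45], descend [2, 6]
  N2 x:[106/3,142/3] y:[28,89/2] z:[49/2,71/2] -> hit [106/3,71/2], descend [5, 9]
    N5 x:[106/3,122/3] y:[28,89/2] z:[49/2,71/2] -> hit [106/3,71/2], descend [25, 28]
      N25 x:[106/3,122/3] y:[28,81/2] z:[34,71/2] -> hit [106/3,71/2], descend [1, 27]
        N1 x:[116/3,122/3] y:[28,29] z:[69/2,71/2] -> miss, prune
        N27 x:[106/3,36] y:[77/2,81/2] z:[34,71/2] -> miss, prune
      N28 x:[109/3,118/3] y:[83/2,89/2] z:[49/2,28] -> miss, prune
    N9 x:[121/3,142/3] y:[33,43] z:[51/2,33] -> miss, prune
  N6 x:[34,142/3] y:[61/2,48] z:[71/2,45] -> hit [71/2,45], descend [21, 26]
    N21 x:[34,118/3] y:[65/2,40] z:[39,45] -> hit [39,118/3], descend [4, 18]
      N4 x:[112/3,118/3] y:[65/2,40] z:[39,85/2] -> hit [39,118/3], descend [12, 23]
        N12 x:[112/3,38] y:[65/2,35] z:[40,85/2] -> miss, prune
        N23 x:[113/3,118/3] y:[77/2,40] z:[39,81/2] -> hit [39,118/3] leaf, test {P13@t=39}
      N18 x:[34,112/3] y:[65/2,34] z:[83/2,45] -> miss, prune
    N26 x:[115/3,142/3] y:[61/2,48] z:[71/2,81/2] -> hit [115/3,81/2], descend [3, 17]
      N3 x:[131/3,142/3] y:[38,48] z:[75/2,81/2] -> miss, prune
      N17 x:[115/3,46] y:[61/2,33] z:[71/2,77/2] -> miss, prune

order=[0, 2, 5, 25, 1, 27, 28, 9, 6, 21, 4, 12, 23, 18, 26, 3, 17]  |boxes|=17  |leaves|=1  hit=P13

== RESULT ==
17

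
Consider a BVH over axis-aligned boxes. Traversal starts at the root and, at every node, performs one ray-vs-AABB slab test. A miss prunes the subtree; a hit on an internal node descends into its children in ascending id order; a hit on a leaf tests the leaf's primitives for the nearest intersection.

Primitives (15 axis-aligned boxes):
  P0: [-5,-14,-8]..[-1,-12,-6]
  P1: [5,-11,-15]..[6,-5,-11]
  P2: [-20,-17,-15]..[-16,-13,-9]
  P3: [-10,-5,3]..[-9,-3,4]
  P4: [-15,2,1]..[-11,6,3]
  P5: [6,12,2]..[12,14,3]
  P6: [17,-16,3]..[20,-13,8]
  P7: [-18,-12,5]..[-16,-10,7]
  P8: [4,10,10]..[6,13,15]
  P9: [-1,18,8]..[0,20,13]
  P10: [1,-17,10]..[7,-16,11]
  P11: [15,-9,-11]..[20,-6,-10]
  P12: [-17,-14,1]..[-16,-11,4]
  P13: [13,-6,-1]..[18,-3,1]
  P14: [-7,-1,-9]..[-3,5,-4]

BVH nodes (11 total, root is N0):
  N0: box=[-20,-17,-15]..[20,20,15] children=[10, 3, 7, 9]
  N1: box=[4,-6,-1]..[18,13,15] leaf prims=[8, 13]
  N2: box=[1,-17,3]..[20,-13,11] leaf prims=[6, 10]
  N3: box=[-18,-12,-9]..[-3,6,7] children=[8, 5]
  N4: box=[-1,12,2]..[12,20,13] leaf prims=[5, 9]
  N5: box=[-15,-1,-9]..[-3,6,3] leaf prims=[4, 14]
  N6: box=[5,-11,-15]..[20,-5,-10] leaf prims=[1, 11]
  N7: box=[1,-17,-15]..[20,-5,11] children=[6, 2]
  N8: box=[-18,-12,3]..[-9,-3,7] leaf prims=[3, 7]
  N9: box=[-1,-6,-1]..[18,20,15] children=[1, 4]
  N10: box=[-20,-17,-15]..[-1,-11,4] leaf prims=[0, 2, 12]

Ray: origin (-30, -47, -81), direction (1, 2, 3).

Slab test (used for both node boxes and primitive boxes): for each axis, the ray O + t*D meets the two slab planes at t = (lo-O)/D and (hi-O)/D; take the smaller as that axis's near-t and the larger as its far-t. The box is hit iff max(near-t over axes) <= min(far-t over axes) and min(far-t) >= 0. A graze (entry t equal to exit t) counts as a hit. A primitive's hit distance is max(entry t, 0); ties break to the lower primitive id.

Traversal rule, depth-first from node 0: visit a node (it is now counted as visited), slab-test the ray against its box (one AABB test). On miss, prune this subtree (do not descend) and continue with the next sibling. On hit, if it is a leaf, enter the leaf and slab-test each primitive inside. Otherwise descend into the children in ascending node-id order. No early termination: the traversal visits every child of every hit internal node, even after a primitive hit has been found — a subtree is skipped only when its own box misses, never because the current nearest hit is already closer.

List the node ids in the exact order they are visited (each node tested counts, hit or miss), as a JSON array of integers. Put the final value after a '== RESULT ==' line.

Trace the traversal:
N0 x:[10,50] y:[15,67/2] z:[22,32] -> hit [22,32], descend [3, 7, 9, 10]
  N3 x:[12,27] y:[35/2,53/2] z:[24,88/3] -> hit [24,53/2], descend [5, 8]
    N5 x:[15,27] y:[23,53/2] z:[24,28] -> hit [24,53/2] leaf, test {P4(miss), P14@t=24}
    N8 x:[12,21] y:[35/2,22] z:[28,88/3] -> miss, prune
  N7 x:[31,50] y:[15,21] z:[22,92/3] -> miss, prune
  N9 x:[29,48] y:[41/2,67/2] z:[80/3,32] -> hit [29,32], descend [1, 4]
    N1 x:[34,48] y:[41/2,30] z:[80/3,32] -> miss, prune
    N4 x:[29,42] y:[59/2,67/2] z:[83/3,94/3] -> hit [59/2,94/3] leaf, test {P5(miss), P9(miss)}
  N10 x:[10,29] y:[15,18] z:[22,85/3] -> miss, prune

order=[0, 3, 5, 8, 7, 9, 1, 4, 10]  |boxes|=9  |leaves|=2  hit=P14

== RESULT ==
[0, 3, 5, 8, 7, 9, 1, 4, 10]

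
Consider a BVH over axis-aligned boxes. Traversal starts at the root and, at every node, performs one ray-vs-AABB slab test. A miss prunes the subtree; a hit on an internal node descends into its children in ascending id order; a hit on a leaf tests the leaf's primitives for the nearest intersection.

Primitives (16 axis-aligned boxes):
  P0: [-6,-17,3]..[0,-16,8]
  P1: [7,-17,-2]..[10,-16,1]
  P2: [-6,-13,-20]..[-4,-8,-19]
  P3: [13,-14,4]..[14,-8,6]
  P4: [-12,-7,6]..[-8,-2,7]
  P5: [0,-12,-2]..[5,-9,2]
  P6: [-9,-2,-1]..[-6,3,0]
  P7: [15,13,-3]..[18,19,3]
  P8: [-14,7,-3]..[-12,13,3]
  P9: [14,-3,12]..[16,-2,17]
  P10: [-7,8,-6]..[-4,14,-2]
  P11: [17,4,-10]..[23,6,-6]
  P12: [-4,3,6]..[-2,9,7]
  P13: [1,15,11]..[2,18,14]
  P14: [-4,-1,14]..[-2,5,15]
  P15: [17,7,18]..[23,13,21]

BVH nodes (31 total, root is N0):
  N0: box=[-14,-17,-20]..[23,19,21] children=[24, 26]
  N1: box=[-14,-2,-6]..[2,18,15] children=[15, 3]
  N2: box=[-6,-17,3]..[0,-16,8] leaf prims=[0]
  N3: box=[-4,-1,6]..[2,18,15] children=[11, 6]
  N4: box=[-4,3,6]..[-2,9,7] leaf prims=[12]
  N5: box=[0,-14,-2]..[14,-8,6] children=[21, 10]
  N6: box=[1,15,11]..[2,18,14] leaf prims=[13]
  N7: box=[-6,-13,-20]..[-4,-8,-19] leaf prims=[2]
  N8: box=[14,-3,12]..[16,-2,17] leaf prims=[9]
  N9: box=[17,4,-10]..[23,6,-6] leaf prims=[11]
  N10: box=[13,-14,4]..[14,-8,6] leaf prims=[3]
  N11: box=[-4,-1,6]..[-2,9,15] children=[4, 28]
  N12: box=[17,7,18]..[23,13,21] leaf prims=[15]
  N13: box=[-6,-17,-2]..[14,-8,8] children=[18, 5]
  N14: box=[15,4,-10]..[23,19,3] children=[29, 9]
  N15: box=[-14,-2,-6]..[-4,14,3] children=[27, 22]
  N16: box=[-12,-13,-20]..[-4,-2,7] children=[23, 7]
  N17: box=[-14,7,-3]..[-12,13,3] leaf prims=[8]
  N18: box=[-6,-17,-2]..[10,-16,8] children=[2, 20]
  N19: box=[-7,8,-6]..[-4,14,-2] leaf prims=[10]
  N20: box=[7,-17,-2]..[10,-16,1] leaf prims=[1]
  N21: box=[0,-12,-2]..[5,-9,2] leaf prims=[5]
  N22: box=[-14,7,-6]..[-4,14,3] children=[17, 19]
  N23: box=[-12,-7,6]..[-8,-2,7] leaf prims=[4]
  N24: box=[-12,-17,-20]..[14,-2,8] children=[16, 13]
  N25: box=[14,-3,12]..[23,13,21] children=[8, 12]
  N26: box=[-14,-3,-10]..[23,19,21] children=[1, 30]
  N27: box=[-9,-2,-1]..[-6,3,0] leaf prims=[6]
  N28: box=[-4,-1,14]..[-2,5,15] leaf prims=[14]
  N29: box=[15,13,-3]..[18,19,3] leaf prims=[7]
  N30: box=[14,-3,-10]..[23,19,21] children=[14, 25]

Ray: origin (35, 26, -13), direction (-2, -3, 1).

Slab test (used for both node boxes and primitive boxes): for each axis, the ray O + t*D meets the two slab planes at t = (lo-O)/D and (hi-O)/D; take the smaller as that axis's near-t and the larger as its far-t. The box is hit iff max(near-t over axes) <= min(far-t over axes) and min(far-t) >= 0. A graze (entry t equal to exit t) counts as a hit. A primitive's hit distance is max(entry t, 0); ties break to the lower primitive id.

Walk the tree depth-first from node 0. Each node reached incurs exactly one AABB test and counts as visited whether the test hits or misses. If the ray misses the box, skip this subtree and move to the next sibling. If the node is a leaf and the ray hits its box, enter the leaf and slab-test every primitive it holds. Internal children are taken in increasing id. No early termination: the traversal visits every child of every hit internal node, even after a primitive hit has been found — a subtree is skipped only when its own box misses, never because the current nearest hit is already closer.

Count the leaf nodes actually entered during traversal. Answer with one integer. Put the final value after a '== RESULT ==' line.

Traverse from the root:
N0 x:[6,49/2] y:[7/3,43/3] z:[-7,34] -> hit [6,43/3], descend [24, 26]
  N24 x:[21/2,47/2] y:[28/3,43/3] z:[-7,21] -> hit [21/2,43/3], descend [13, 16]
    N13 x:[21/2,41/2] y:[34/3,43/3] z:[11,21] -> hit [34/3,43/3], descend [5, 18]
      N5 x:[21/2,35/2] y:[34/3,40/3] z:[11,19] -> hit [34/3,40/3], descend [10, 21]
        N10 x:[21/2,11] y:[34/3,40/3] z:[17,19] -> miss, prune
        N21 x:[15,35/2] y:[35/3,38/3] z:[11,15] -> miss, prune
      N18 x:[25/2,41/2] y:[14,43/3] z:[11,21] -> hit [14,43/3], descend [2, 20]
        N2 x:[35/2,41/2] y:[14,43/3] z:[16,21] -> miss, prune
        N20 x:[25/2,14] y:[14,43/3] z:[11,14] -> hit [14,14] leaf, test {P1@t=14}
    N16 x:[39/2,47/2] y:[28/3,13] z:[-7,20] -> miss, prune
  N26 x:[6,49/2] y:[7/3,29/3] z:[3,34] -> hit [6,29/3], descend [1, 30]
    N1 x:[33/2,49/2] y:[8/3,28/3] z:[7,28] -> miss, prune
    N30 x:[6,21/2] y:[7/3,29/3] z:[3,34] -> hit [6,29/3], descend [14, 25]
      N14 x:[6,10] y:[7/3,22/3] z:[3,16] -> hit [6,22/3], descend [9, 29]
        N9 x:[6,9] y:[20/3,22/3] z:[3,7] -> hit [20/3,7] leaf, test {P11@t=20/3}
        N29 x:[17/2,10] y:[7/3,13/3] z:[10,16] -> miss, prune
      N25 x:[6,21/2] y:[13/3,29/3] z:[25,34] -> miss, prune

Visited [0, 24, 13, 5, 10, 21, 18, 2, 20, 16, 26, 1, 30, 14, 9, 29, 25]. Tests: 17 box, 2 leaf. Nearest: P11.

== RESULT ==
2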